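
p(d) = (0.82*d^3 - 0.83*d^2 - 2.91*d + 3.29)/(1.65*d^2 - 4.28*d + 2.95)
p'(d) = (4.28 - 3.3*d)*(0.82*d^3 - 0.83*d^2 - 2.91*d + 3.29)/(1.65*d^2 - 4.28*d + 2.95)^2 + (2.46*d^2 - 1.66*d - 2.91)/(1.65*d^2 - 4.28*d + 2.95) = (1.353*d^4 - 7.0192*d^3 + 15.6109*d^2 - 15.754*d + 5.4967)/(2.7225*d^4 - 14.124*d^3 + 28.0534*d^2 - 25.252*d + 8.7025)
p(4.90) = 3.04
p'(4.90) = 0.55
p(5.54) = 3.38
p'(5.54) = 0.54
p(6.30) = 3.79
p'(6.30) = 0.52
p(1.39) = -0.83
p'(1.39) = -1.11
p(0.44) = 1.38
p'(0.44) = 0.54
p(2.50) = 1.42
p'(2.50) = 1.04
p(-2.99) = -0.57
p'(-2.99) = 0.52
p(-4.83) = -1.52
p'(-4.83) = 0.51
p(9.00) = 5.18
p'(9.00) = 0.51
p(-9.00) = -3.63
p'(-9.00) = 0.50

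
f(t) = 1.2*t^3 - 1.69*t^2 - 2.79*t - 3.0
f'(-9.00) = 319.23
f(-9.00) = -989.58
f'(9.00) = 258.39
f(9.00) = 709.80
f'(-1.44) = 9.54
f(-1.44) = -6.07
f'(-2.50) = 28.16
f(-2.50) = -25.34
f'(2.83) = 16.48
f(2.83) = 2.77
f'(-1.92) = 16.97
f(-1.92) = -12.37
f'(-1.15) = 5.86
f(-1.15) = -3.85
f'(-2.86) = 36.32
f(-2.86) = -36.92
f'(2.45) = 10.54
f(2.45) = -2.33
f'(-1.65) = 12.59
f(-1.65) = -8.39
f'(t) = 3.6*t^2 - 3.38*t - 2.79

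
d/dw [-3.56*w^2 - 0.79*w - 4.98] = -7.12*w - 0.79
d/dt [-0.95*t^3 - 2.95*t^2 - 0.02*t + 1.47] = -2.85*t^2 - 5.9*t - 0.02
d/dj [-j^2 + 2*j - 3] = 2 - 2*j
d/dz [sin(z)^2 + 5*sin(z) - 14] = (2*sin(z) + 5)*cos(z)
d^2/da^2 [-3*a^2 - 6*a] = -6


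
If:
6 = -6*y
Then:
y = -1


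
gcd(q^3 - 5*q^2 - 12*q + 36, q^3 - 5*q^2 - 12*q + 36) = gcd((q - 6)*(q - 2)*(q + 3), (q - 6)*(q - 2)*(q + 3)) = q^3 - 5*q^2 - 12*q + 36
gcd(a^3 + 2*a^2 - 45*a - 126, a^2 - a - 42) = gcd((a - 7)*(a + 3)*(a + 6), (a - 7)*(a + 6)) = a^2 - a - 42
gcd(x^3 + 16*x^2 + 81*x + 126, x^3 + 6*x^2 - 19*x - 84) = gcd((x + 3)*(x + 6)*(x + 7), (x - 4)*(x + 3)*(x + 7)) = x^2 + 10*x + 21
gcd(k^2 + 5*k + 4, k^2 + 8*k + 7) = k + 1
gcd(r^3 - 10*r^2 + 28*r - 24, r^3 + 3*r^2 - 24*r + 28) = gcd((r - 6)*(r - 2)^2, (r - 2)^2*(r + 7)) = r^2 - 4*r + 4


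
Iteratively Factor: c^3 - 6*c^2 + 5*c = (c)*(c^2 - 6*c + 5) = c*(c - 5)*(c - 1)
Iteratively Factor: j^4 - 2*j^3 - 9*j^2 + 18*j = (j)*(j^3 - 2*j^2 - 9*j + 18) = j*(j - 3)*(j^2 + j - 6) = j*(j - 3)*(j + 3)*(j - 2)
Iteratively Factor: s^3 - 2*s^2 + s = (s)*(s^2 - 2*s + 1) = s*(s - 1)*(s - 1)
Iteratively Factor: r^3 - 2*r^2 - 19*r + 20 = (r + 4)*(r^2 - 6*r + 5) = (r - 5)*(r + 4)*(r - 1)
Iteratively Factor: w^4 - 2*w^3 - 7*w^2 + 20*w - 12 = (w - 2)*(w^3 - 7*w + 6) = (w - 2)^2*(w^2 + 2*w - 3) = (w - 2)^2*(w + 3)*(w - 1)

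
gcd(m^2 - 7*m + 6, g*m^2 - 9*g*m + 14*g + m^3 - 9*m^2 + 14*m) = 1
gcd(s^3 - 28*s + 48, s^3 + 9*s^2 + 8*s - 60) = s^2 + 4*s - 12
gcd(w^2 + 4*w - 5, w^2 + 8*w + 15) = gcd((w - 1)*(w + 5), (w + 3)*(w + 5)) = w + 5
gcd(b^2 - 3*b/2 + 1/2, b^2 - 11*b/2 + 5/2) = b - 1/2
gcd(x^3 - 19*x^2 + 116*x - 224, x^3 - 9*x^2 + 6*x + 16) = x - 8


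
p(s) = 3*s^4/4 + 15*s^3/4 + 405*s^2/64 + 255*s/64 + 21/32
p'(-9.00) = -1385.67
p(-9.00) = 2664.38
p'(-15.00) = -7779.61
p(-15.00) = 26677.22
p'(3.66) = 348.09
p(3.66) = 418.44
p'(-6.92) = -539.00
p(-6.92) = 753.29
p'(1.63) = 67.50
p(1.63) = 45.50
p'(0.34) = 9.71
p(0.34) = 2.90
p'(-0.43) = 0.38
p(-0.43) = -0.16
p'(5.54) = 929.47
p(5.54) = 1561.05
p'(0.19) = 6.82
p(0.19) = 1.67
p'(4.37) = 524.49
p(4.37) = 725.38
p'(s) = 3*s^3 + 45*s^2/4 + 405*s/32 + 255/64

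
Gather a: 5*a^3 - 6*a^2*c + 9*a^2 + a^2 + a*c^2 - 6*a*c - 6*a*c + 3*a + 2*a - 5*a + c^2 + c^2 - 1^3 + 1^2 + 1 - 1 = 5*a^3 + a^2*(10 - 6*c) + a*(c^2 - 12*c) + 2*c^2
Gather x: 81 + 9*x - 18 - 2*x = 7*x + 63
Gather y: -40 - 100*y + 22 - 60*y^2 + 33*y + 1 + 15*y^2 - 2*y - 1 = -45*y^2 - 69*y - 18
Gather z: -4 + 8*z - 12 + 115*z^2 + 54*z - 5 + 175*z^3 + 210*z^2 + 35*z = 175*z^3 + 325*z^2 + 97*z - 21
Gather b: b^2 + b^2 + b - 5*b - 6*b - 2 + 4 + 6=2*b^2 - 10*b + 8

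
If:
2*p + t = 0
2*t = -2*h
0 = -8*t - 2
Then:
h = 1/4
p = 1/8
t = -1/4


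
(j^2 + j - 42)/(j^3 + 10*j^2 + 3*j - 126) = (j - 6)/(j^2 + 3*j - 18)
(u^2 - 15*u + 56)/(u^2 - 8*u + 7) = (u - 8)/(u - 1)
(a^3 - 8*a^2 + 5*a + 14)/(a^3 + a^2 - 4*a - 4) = (a - 7)/(a + 2)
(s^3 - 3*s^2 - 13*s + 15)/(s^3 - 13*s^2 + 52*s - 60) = (s^2 + 2*s - 3)/(s^2 - 8*s + 12)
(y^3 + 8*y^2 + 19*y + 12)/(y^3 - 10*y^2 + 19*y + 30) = (y^2 + 7*y + 12)/(y^2 - 11*y + 30)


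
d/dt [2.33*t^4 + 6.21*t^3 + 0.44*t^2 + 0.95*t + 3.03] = 9.32*t^3 + 18.63*t^2 + 0.88*t + 0.95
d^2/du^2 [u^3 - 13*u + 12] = 6*u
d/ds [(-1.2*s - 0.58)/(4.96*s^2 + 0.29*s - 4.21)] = (5.952*s^2 + 5.7536*s + 5.2202)/(24.6016*s^4 + 2.8768*s^3 - 41.6791*s^2 - 2.4418*s + 17.7241)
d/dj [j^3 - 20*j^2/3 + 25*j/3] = 3*j^2 - 40*j/3 + 25/3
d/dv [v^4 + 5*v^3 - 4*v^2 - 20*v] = 4*v^3 + 15*v^2 - 8*v - 20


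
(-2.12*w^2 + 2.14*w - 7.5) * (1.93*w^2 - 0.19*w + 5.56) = -4.0916*w^4 + 4.533*w^3 - 26.6688*w^2 + 13.3234*w - 41.7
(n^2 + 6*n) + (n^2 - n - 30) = 2*n^2 + 5*n - 30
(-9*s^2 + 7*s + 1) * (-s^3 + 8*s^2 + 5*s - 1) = 9*s^5 - 79*s^4 + 10*s^3 + 52*s^2 - 2*s - 1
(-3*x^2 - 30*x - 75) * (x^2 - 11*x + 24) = -3*x^4 + 3*x^3 + 183*x^2 + 105*x - 1800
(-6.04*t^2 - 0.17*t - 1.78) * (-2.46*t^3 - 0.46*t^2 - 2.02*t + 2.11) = 14.8584*t^5 + 3.1966*t^4 + 16.6578*t^3 - 11.5822*t^2 + 3.2369*t - 3.7558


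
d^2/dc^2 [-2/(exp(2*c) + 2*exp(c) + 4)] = 4*(-4*(exp(c) + 1)^2*exp(c) + (2*exp(c) + 1)*(exp(2*c) + 2*exp(c) + 4))*exp(c)/(exp(2*c) + 2*exp(c) + 4)^3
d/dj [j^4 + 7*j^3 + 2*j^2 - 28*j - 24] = 4*j^3 + 21*j^2 + 4*j - 28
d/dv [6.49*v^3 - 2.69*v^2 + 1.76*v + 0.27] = 19.47*v^2 - 5.38*v + 1.76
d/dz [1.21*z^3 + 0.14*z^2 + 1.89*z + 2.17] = 3.63*z^2 + 0.28*z + 1.89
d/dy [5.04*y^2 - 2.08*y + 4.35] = 10.08*y - 2.08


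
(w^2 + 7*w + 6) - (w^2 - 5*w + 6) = 12*w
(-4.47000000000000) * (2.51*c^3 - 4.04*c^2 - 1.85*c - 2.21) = -11.2197*c^3 + 18.0588*c^2 + 8.2695*c + 9.8787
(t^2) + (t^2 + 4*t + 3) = 2*t^2 + 4*t + 3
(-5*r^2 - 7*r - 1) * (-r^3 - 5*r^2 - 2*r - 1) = 5*r^5 + 32*r^4 + 46*r^3 + 24*r^2 + 9*r + 1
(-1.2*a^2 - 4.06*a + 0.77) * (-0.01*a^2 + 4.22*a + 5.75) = 0.012*a^4 - 5.0234*a^3 - 24.0409*a^2 - 20.0956*a + 4.4275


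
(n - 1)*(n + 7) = n^2 + 6*n - 7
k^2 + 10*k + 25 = (k + 5)^2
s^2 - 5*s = s*(s - 5)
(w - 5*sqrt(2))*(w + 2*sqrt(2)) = w^2 - 3*sqrt(2)*w - 20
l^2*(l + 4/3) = l^3 + 4*l^2/3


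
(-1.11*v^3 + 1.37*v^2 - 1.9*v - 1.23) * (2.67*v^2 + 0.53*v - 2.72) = -2.9637*v^5 + 3.0696*v^4 - 1.3277*v^3 - 8.0175*v^2 + 4.5161*v + 3.3456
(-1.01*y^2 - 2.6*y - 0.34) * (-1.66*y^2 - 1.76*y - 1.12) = 1.6766*y^4 + 6.0936*y^3 + 6.2716*y^2 + 3.5104*y + 0.3808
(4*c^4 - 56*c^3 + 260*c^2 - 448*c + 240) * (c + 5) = 4*c^5 - 36*c^4 - 20*c^3 + 852*c^2 - 2000*c + 1200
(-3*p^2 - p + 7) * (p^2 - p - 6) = -3*p^4 + 2*p^3 + 26*p^2 - p - 42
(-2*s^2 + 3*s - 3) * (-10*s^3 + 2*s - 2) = 20*s^5 - 30*s^4 + 26*s^3 + 10*s^2 - 12*s + 6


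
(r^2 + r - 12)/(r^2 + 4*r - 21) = (r + 4)/(r + 7)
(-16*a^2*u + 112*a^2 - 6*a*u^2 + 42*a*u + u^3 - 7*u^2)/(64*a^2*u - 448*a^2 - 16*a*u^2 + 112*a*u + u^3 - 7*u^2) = (2*a + u)/(-8*a + u)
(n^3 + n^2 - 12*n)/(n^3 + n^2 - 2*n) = (n^2 + n - 12)/(n^2 + n - 2)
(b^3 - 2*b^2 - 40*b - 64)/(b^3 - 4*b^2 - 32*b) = (b + 2)/b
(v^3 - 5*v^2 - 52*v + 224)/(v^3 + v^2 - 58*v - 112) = (v - 4)/(v + 2)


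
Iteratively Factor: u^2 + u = (u)*(u + 1)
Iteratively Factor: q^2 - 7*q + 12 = (q - 3)*(q - 4)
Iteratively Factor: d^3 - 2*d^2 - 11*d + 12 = (d + 3)*(d^2 - 5*d + 4) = (d - 1)*(d + 3)*(d - 4)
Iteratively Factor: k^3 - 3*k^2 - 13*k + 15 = (k - 1)*(k^2 - 2*k - 15) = (k - 5)*(k - 1)*(k + 3)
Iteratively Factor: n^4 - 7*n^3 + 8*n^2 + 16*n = (n - 4)*(n^3 - 3*n^2 - 4*n) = (n - 4)^2*(n^2 + n) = (n - 4)^2*(n + 1)*(n)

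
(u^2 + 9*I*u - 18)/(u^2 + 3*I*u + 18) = (u + 3*I)/(u - 3*I)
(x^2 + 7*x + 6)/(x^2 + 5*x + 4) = (x + 6)/(x + 4)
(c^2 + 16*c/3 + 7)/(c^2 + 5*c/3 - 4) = (3*c + 7)/(3*c - 4)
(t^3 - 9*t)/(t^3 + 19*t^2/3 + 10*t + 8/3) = 3*t*(t^2 - 9)/(3*t^3 + 19*t^2 + 30*t + 8)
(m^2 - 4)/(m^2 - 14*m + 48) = (m^2 - 4)/(m^2 - 14*m + 48)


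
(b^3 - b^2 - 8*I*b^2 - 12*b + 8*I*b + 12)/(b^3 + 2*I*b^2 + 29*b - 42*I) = (b^2 - b*(1 + 6*I) + 6*I)/(b^2 + 4*I*b + 21)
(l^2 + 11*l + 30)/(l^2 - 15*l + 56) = (l^2 + 11*l + 30)/(l^2 - 15*l + 56)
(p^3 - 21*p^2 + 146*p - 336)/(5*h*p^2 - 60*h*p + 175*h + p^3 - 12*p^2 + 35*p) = (p^2 - 14*p + 48)/(5*h*p - 25*h + p^2 - 5*p)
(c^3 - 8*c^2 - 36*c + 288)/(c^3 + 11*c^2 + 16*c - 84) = (c^2 - 14*c + 48)/(c^2 + 5*c - 14)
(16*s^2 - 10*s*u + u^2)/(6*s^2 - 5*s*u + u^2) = (8*s - u)/(3*s - u)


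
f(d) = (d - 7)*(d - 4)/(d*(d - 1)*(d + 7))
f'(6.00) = 0.00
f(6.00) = -0.00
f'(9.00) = 0.00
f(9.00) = 0.01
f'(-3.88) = -0.11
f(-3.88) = 1.45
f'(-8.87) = -0.76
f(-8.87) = -1.25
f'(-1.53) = 1.27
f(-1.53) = 2.23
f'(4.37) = -0.01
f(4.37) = -0.01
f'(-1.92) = 0.71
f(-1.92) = 1.85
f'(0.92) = -346.88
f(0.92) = -32.13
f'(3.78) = -0.03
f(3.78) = 0.01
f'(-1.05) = 3.02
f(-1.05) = 3.17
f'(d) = -(d - 7)*(d - 4)/(d*(d - 1)*(d + 7)^2) - (d - 7)*(d - 4)/(d*(d - 1)^2*(d + 7)) + (d - 7)/(d*(d - 1)*(d + 7)) + (d - 4)/(d*(d - 1)*(d + 7)) - (d - 7)*(d - 4)/(d^2*(d - 1)*(d + 7)) = (-d^4 + 22*d^3 - 25*d^2 - 336*d + 196)/(d^2*(d^4 + 12*d^3 + 22*d^2 - 84*d + 49))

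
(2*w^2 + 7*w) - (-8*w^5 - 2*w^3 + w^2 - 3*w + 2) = 8*w^5 + 2*w^3 + w^2 + 10*w - 2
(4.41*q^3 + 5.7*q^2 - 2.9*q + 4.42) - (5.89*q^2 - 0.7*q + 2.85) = 4.41*q^3 - 0.19*q^2 - 2.2*q + 1.57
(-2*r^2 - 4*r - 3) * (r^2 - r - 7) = -2*r^4 - 2*r^3 + 15*r^2 + 31*r + 21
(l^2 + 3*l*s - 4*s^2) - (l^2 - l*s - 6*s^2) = 4*l*s + 2*s^2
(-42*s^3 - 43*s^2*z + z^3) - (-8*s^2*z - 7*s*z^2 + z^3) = -42*s^3 - 35*s^2*z + 7*s*z^2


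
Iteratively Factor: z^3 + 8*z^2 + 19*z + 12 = (z + 3)*(z^2 + 5*z + 4) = (z + 3)*(z + 4)*(z + 1)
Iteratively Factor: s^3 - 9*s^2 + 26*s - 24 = (s - 2)*(s^2 - 7*s + 12) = (s - 3)*(s - 2)*(s - 4)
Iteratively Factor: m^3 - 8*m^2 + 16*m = (m - 4)*(m^2 - 4*m) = (m - 4)^2*(m)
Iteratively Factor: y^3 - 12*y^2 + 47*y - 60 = (y - 3)*(y^2 - 9*y + 20) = (y - 4)*(y - 3)*(y - 5)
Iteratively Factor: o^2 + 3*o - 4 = (o - 1)*(o + 4)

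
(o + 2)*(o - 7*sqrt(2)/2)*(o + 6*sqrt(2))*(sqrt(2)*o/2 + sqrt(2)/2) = sqrt(2)*o^4/2 + 3*sqrt(2)*o^3/2 + 5*o^3/2 - 20*sqrt(2)*o^2 + 15*o^2/2 - 63*sqrt(2)*o + 5*o - 42*sqrt(2)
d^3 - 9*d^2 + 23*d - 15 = (d - 5)*(d - 3)*(d - 1)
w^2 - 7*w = w*(w - 7)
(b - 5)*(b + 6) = b^2 + b - 30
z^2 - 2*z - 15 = (z - 5)*(z + 3)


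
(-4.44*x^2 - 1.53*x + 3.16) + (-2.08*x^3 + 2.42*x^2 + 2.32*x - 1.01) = -2.08*x^3 - 2.02*x^2 + 0.79*x + 2.15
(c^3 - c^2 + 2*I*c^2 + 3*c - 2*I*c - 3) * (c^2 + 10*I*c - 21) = c^5 - c^4 + 12*I*c^4 - 38*c^3 - 12*I*c^3 + 38*c^2 - 12*I*c^2 - 63*c + 12*I*c + 63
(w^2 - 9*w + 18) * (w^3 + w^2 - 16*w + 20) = w^5 - 8*w^4 - 7*w^3 + 182*w^2 - 468*w + 360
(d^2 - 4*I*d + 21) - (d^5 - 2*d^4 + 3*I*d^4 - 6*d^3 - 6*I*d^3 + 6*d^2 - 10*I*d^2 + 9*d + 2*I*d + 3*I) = -d^5 + 2*d^4 - 3*I*d^4 + 6*d^3 + 6*I*d^3 - 5*d^2 + 10*I*d^2 - 9*d - 6*I*d + 21 - 3*I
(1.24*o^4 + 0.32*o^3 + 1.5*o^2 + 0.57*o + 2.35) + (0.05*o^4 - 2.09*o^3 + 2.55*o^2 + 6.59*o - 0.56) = 1.29*o^4 - 1.77*o^3 + 4.05*o^2 + 7.16*o + 1.79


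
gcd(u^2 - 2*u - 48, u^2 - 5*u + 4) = 1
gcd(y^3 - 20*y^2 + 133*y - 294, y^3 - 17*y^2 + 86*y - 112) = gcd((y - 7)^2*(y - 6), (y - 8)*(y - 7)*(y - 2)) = y - 7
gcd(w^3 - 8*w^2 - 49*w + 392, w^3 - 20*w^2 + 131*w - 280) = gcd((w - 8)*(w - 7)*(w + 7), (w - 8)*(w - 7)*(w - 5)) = w^2 - 15*w + 56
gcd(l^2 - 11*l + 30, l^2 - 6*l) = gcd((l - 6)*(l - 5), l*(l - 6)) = l - 6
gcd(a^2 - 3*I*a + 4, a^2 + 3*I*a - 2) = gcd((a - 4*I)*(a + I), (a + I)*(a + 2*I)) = a + I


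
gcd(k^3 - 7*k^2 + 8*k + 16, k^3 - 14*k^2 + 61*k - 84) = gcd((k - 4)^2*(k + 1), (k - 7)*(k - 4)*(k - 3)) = k - 4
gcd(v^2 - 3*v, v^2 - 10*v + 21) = v - 3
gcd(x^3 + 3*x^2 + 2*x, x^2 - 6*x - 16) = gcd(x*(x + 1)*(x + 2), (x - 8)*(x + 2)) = x + 2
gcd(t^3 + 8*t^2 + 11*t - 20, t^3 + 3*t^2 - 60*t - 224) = t + 4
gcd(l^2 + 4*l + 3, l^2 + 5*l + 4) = l + 1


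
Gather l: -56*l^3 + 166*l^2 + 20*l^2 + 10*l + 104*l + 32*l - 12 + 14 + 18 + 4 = -56*l^3 + 186*l^2 + 146*l + 24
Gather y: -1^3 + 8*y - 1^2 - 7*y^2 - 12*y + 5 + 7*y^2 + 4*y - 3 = 0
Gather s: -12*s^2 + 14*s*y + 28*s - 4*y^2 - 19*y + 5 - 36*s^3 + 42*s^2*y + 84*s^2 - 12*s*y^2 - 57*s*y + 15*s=-36*s^3 + s^2*(42*y + 72) + s*(-12*y^2 - 43*y + 43) - 4*y^2 - 19*y + 5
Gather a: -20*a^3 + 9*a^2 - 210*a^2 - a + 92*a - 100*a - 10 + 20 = -20*a^3 - 201*a^2 - 9*a + 10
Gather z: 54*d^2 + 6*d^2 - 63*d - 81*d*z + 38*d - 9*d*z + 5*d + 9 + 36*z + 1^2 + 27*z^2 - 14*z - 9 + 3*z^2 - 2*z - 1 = 60*d^2 - 20*d + 30*z^2 + z*(20 - 90*d)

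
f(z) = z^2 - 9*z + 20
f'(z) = 2*z - 9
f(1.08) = 11.45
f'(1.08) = -6.84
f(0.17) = 18.50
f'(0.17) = -8.66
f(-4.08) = 73.37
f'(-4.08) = -17.16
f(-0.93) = 29.23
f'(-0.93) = -10.86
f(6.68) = 4.50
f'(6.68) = 4.36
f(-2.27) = 45.58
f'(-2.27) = -13.54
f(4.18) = -0.15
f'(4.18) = -0.64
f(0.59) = 15.04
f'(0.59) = -7.82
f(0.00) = 20.00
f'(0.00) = -9.00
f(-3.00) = 56.00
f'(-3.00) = -15.00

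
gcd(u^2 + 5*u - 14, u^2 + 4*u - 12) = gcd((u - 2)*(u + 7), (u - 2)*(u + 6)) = u - 2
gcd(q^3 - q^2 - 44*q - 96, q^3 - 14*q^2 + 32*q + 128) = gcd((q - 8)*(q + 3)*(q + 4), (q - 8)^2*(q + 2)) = q - 8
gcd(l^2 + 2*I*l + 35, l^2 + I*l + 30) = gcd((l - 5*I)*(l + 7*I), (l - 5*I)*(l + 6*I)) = l - 5*I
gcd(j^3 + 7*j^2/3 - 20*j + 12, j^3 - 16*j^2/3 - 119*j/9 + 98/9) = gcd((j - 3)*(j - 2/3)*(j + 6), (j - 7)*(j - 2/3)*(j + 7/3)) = j - 2/3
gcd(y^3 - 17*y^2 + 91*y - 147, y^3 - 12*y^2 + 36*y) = 1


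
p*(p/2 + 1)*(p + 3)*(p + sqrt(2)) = p^4/2 + sqrt(2)*p^3/2 + 5*p^3/2 + 3*p^2 + 5*sqrt(2)*p^2/2 + 3*sqrt(2)*p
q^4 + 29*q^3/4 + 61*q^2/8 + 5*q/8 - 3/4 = (q - 1/4)*(q + 1/2)*(q + 1)*(q + 6)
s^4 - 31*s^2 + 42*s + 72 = (s - 4)*(s - 3)*(s + 1)*(s + 6)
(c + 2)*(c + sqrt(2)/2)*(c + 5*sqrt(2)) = c^3 + 2*c^2 + 11*sqrt(2)*c^2/2 + 5*c + 11*sqrt(2)*c + 10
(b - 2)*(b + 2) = b^2 - 4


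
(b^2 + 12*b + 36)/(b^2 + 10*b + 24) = (b + 6)/(b + 4)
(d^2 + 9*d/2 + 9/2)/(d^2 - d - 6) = (d^2 + 9*d/2 + 9/2)/(d^2 - d - 6)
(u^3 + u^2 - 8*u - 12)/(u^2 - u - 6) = u + 2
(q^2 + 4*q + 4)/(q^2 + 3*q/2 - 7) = 2*(q^2 + 4*q + 4)/(2*q^2 + 3*q - 14)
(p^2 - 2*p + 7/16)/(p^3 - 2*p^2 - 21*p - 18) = (-p^2 + 2*p - 7/16)/(-p^3 + 2*p^2 + 21*p + 18)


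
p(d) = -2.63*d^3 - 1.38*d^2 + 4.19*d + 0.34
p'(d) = -7.89*d^2 - 2.76*d + 4.19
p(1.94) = -15.93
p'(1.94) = -30.86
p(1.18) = -0.96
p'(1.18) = -10.05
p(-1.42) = -0.86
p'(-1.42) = -7.80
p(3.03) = -72.80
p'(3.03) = -76.61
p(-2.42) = 19.39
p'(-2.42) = -35.34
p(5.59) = -478.76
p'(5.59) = -257.79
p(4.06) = -181.40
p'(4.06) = -137.07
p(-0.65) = -2.24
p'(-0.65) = 2.65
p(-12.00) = 4295.98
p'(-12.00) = -1098.85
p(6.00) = -592.28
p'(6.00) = -296.41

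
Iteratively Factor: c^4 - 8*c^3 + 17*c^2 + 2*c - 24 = (c + 1)*(c^3 - 9*c^2 + 26*c - 24) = (c - 4)*(c + 1)*(c^2 - 5*c + 6) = (c - 4)*(c - 3)*(c + 1)*(c - 2)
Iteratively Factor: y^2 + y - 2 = (y + 2)*(y - 1)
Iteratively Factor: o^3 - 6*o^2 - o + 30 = (o - 5)*(o^2 - o - 6) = (o - 5)*(o + 2)*(o - 3)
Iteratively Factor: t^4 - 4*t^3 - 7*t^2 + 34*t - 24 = (t + 3)*(t^3 - 7*t^2 + 14*t - 8) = (t - 1)*(t + 3)*(t^2 - 6*t + 8) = (t - 2)*(t - 1)*(t + 3)*(t - 4)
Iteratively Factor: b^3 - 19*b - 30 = (b + 2)*(b^2 - 2*b - 15) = (b - 5)*(b + 2)*(b + 3)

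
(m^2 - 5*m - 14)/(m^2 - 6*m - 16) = (m - 7)/(m - 8)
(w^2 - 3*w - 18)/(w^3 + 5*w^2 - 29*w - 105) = (w - 6)/(w^2 + 2*w - 35)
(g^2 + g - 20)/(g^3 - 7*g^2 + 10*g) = (g^2 + g - 20)/(g*(g^2 - 7*g + 10))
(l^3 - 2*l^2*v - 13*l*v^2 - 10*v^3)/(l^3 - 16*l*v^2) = (l^3 - 2*l^2*v - 13*l*v^2 - 10*v^3)/(l*(l^2 - 16*v^2))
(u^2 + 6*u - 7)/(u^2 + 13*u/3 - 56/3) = 3*(u - 1)/(3*u - 8)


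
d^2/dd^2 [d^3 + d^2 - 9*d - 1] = 6*d + 2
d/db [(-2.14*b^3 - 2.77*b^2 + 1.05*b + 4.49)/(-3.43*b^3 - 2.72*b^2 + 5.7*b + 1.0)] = (-3.6803*b^4 - 17.193*b^3 + 26.8491*b^2 + 18.8856*b - 24.543)/(11.7649*b^6 + 18.6592*b^5 - 31.7036*b^4 - 37.868*b^3 + 27.05*b^2 + 11.4*b + 1.0)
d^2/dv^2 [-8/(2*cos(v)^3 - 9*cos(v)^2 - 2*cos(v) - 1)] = 16*((2*sin(v)^2*cos(v) - 9*sin(v)^2 + 10)*(cos(v) + 36*cos(2*v) - 9*cos(3*v))/4 + 4*(-3*cos(v)^2 + 9*cos(v) + 1)^2*sin(v)^2)/(2*sin(v)^2*cos(v) - 9*sin(v)^2 + 10)^3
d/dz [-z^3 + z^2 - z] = -3*z^2 + 2*z - 1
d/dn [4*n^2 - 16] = 8*n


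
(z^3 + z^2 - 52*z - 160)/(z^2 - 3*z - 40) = z + 4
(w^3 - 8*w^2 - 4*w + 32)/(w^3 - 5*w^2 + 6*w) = (w^2 - 6*w - 16)/(w*(w - 3))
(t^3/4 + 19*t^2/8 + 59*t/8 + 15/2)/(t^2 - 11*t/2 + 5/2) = (2*t^3 + 19*t^2 + 59*t + 60)/(4*(2*t^2 - 11*t + 5))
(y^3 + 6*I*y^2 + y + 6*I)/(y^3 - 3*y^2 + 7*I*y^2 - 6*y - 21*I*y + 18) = (y - I)/(y - 3)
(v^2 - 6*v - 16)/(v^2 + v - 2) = (v - 8)/(v - 1)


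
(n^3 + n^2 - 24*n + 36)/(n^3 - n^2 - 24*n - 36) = (-n^3 - n^2 + 24*n - 36)/(-n^3 + n^2 + 24*n + 36)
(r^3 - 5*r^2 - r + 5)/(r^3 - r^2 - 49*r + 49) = (r^2 - 4*r - 5)/(r^2 - 49)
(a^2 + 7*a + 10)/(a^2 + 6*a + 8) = (a + 5)/(a + 4)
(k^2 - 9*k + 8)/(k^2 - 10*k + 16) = (k - 1)/(k - 2)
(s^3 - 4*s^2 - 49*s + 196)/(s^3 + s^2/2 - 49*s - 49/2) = 2*(s - 4)/(2*s + 1)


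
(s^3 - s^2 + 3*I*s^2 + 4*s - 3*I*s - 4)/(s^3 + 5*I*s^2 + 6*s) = (s^2 + s*(-1 + 4*I) - 4*I)/(s*(s + 6*I))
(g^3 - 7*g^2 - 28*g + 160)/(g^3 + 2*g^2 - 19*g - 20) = (g - 8)/(g + 1)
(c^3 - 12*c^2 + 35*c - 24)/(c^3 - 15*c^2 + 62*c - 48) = (c - 3)/(c - 6)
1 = 1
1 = 1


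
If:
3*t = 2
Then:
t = 2/3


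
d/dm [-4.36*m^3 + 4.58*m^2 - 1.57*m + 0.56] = -13.08*m^2 + 9.16*m - 1.57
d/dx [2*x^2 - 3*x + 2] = 4*x - 3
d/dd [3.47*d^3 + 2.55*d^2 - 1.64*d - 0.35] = 10.41*d^2 + 5.1*d - 1.64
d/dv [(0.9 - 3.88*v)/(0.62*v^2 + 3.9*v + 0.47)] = (2.4056*v^2 - 1.116*v - 5.3336)/(0.3844*v^4 + 4.836*v^3 + 15.7928*v^2 + 3.666*v + 0.2209)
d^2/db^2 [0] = 0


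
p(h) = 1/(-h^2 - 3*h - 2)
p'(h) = (2*h + 3)/(-h^2 - 3*h - 2)^2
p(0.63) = -0.23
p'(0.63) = 0.23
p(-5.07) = -0.08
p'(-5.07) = -0.05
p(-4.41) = -0.12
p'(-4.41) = -0.09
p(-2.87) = -0.61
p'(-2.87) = -1.04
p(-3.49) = -0.27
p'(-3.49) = -0.29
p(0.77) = -0.20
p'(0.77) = 0.19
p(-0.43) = -1.12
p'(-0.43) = 2.67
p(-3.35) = -0.32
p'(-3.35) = -0.37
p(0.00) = -0.50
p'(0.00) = 0.75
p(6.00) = -0.02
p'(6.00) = 0.00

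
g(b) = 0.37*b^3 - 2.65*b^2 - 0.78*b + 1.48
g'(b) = 1.11*b^2 - 5.3*b - 0.78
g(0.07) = 1.41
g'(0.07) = -1.15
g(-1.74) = -7.14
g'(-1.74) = 11.80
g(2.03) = -7.93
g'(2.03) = -6.96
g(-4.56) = -85.15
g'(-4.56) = 46.47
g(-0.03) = 1.50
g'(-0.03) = -0.62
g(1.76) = -6.08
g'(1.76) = -6.67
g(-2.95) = -28.78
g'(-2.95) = 24.51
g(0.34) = 0.92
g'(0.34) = -2.45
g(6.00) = -18.68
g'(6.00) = 7.38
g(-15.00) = -1831.82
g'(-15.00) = 328.47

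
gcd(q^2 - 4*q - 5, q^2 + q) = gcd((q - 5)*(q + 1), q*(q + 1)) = q + 1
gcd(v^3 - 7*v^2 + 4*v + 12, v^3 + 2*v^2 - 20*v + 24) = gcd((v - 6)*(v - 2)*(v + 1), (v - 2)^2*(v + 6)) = v - 2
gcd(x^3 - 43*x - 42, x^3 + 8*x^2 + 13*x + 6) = x^2 + 7*x + 6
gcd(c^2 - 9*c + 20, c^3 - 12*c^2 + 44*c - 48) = c - 4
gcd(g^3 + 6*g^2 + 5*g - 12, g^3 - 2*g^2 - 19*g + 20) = g^2 + 3*g - 4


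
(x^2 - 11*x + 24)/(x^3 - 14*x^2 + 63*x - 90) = (x - 8)/(x^2 - 11*x + 30)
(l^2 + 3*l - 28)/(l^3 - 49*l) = (l - 4)/(l*(l - 7))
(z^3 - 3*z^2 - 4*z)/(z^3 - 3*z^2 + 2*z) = (z^2 - 3*z - 4)/(z^2 - 3*z + 2)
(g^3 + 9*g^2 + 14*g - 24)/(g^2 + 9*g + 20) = (g^2 + 5*g - 6)/(g + 5)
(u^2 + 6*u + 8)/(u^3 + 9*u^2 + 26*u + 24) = 1/(u + 3)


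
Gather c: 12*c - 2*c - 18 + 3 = 10*c - 15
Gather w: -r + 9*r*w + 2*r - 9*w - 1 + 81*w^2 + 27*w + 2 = r + 81*w^2 + w*(9*r + 18) + 1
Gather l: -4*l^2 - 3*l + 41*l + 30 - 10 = -4*l^2 + 38*l + 20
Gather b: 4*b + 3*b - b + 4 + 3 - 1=6*b + 6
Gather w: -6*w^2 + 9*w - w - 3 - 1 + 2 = -6*w^2 + 8*w - 2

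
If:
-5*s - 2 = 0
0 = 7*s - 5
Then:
No Solution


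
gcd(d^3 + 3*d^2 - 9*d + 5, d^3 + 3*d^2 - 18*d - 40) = d + 5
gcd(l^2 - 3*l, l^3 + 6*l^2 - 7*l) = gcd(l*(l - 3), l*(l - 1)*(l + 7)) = l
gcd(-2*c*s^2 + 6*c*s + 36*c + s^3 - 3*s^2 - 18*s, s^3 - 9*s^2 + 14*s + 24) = s - 6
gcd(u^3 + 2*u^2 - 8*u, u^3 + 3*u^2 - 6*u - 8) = u^2 + 2*u - 8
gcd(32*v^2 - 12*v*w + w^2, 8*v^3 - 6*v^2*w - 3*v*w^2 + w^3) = 4*v - w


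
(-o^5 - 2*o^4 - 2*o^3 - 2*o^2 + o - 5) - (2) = -o^5 - 2*o^4 - 2*o^3 - 2*o^2 + o - 7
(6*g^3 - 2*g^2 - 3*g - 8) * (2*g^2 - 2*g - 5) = 12*g^5 - 16*g^4 - 32*g^3 + 31*g + 40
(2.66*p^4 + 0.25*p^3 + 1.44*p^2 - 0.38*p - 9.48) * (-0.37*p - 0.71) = -0.9842*p^5 - 1.9811*p^4 - 0.7103*p^3 - 0.8818*p^2 + 3.7774*p + 6.7308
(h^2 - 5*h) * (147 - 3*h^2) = -3*h^4 + 15*h^3 + 147*h^2 - 735*h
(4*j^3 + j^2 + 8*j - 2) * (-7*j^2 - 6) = -28*j^5 - 7*j^4 - 80*j^3 + 8*j^2 - 48*j + 12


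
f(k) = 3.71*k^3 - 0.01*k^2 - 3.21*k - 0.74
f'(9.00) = 898.14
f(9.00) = 2674.15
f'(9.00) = 898.14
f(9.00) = 2674.15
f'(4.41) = 213.16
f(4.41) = 303.10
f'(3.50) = 133.06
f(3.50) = 146.97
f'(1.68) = 28.17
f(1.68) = 11.43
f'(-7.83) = 679.31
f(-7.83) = -1757.20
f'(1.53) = 22.81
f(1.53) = 7.61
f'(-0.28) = -2.33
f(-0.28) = 0.08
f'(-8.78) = 854.96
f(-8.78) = -2484.39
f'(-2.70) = 77.98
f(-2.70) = -65.17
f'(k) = 11.13*k^2 - 0.02*k - 3.21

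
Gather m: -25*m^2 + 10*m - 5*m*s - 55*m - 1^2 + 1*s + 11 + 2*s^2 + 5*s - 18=-25*m^2 + m*(-5*s - 45) + 2*s^2 + 6*s - 8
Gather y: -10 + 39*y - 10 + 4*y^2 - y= 4*y^2 + 38*y - 20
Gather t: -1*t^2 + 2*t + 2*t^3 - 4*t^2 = 2*t^3 - 5*t^2 + 2*t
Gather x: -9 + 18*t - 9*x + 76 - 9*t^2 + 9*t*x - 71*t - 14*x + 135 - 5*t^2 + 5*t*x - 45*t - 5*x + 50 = -14*t^2 - 98*t + x*(14*t - 28) + 252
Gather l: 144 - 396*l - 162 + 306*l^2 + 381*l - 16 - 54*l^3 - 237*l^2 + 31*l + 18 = -54*l^3 + 69*l^2 + 16*l - 16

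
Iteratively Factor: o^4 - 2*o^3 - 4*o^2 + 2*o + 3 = (o - 1)*(o^3 - o^2 - 5*o - 3) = (o - 3)*(o - 1)*(o^2 + 2*o + 1) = (o - 3)*(o - 1)*(o + 1)*(o + 1)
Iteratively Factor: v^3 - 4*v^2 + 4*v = (v - 2)*(v^2 - 2*v) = v*(v - 2)*(v - 2)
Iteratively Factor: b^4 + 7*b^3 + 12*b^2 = (b + 3)*(b^3 + 4*b^2) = b*(b + 3)*(b^2 + 4*b) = b*(b + 3)*(b + 4)*(b)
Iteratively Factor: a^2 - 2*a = (a - 2)*(a)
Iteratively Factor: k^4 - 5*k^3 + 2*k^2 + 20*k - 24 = (k - 2)*(k^3 - 3*k^2 - 4*k + 12) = (k - 2)*(k + 2)*(k^2 - 5*k + 6) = (k - 3)*(k - 2)*(k + 2)*(k - 2)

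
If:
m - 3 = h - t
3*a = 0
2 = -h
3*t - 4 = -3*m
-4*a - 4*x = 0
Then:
No Solution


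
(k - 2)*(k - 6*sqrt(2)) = k^2 - 6*sqrt(2)*k - 2*k + 12*sqrt(2)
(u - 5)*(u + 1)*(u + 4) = u^3 - 21*u - 20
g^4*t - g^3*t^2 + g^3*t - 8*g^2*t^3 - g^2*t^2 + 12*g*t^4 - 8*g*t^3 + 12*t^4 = (g - 2*t)^2*(g + 3*t)*(g*t + t)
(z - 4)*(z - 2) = z^2 - 6*z + 8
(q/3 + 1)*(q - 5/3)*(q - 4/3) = q^3/3 - 61*q/27 + 20/9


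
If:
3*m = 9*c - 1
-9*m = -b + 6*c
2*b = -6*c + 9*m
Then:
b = -4/5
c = 1/15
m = -2/15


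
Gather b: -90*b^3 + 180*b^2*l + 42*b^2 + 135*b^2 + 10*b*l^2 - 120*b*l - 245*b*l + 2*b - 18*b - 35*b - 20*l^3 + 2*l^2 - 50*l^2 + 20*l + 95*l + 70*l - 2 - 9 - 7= -90*b^3 + b^2*(180*l + 177) + b*(10*l^2 - 365*l - 51) - 20*l^3 - 48*l^2 + 185*l - 18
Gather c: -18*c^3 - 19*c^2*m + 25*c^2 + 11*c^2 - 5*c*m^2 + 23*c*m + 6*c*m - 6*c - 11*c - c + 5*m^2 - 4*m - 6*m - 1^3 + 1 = -18*c^3 + c^2*(36 - 19*m) + c*(-5*m^2 + 29*m - 18) + 5*m^2 - 10*m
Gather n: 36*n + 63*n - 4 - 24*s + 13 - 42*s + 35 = 99*n - 66*s + 44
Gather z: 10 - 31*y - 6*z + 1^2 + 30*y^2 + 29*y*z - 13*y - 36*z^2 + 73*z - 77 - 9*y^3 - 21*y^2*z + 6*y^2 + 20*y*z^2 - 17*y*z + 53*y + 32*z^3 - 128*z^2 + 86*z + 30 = -9*y^3 + 36*y^2 + 9*y + 32*z^3 + z^2*(20*y - 164) + z*(-21*y^2 + 12*y + 153) - 36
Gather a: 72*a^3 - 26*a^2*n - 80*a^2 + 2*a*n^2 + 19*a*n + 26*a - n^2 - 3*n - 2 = 72*a^3 + a^2*(-26*n - 80) + a*(2*n^2 + 19*n + 26) - n^2 - 3*n - 2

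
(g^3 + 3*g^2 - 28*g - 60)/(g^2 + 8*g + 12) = g - 5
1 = 1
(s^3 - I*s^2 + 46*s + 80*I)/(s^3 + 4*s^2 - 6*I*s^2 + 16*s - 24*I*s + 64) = (s + 5*I)/(s + 4)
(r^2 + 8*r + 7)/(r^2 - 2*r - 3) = (r + 7)/(r - 3)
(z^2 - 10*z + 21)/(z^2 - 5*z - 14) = (z - 3)/(z + 2)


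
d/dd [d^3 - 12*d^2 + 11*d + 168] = 3*d^2 - 24*d + 11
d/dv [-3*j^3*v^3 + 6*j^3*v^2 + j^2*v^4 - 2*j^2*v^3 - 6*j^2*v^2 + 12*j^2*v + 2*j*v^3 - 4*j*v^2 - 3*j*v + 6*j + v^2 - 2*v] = -9*j^3*v^2 + 12*j^3*v + 4*j^2*v^3 - 6*j^2*v^2 - 12*j^2*v + 12*j^2 + 6*j*v^2 - 8*j*v - 3*j + 2*v - 2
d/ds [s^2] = 2*s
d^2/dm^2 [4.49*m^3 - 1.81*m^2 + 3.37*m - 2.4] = 26.94*m - 3.62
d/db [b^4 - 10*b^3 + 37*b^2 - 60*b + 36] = 4*b^3 - 30*b^2 + 74*b - 60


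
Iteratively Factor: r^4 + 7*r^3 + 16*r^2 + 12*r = (r + 3)*(r^3 + 4*r^2 + 4*r) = (r + 2)*(r + 3)*(r^2 + 2*r) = r*(r + 2)*(r + 3)*(r + 2)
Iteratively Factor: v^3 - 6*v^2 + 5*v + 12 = (v + 1)*(v^2 - 7*v + 12) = (v - 4)*(v + 1)*(v - 3)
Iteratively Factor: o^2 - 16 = (o + 4)*(o - 4)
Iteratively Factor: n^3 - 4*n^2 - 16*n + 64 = (n - 4)*(n^2 - 16) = (n - 4)^2*(n + 4)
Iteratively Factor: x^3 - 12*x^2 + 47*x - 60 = (x - 5)*(x^2 - 7*x + 12) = (x - 5)*(x - 4)*(x - 3)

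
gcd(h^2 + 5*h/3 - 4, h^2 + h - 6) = h + 3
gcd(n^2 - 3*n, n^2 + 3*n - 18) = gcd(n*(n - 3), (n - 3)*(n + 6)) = n - 3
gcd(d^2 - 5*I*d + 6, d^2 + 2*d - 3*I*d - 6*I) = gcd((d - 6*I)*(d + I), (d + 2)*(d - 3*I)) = 1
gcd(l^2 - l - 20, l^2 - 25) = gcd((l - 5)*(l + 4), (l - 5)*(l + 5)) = l - 5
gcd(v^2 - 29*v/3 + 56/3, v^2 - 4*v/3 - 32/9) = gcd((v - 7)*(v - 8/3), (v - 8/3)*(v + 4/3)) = v - 8/3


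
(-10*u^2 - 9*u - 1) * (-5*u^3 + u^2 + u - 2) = 50*u^5 + 35*u^4 - 14*u^3 + 10*u^2 + 17*u + 2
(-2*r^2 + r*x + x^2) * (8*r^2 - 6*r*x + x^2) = -16*r^4 + 20*r^3*x - 5*r*x^3 + x^4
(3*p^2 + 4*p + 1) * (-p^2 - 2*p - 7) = -3*p^4 - 10*p^3 - 30*p^2 - 30*p - 7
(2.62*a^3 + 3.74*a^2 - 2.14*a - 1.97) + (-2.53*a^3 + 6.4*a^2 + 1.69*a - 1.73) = 0.0900000000000003*a^3 + 10.14*a^2 - 0.45*a - 3.7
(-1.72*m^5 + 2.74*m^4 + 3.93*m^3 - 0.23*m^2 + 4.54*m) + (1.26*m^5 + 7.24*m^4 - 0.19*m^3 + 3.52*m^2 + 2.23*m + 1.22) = -0.46*m^5 + 9.98*m^4 + 3.74*m^3 + 3.29*m^2 + 6.77*m + 1.22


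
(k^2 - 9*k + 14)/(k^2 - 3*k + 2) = (k - 7)/(k - 1)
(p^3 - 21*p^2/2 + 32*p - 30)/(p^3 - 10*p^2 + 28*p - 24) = (p - 5/2)/(p - 2)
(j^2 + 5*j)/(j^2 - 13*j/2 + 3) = 2*j*(j + 5)/(2*j^2 - 13*j + 6)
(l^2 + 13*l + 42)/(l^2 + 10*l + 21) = (l + 6)/(l + 3)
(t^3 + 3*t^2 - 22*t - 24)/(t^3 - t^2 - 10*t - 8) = (t + 6)/(t + 2)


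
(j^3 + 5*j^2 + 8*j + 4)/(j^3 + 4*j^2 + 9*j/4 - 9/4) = 4*(j^3 + 5*j^2 + 8*j + 4)/(4*j^3 + 16*j^2 + 9*j - 9)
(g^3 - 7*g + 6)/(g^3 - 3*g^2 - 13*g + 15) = (g - 2)/(g - 5)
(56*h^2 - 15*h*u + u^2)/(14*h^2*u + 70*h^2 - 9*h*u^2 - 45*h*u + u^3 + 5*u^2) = (-8*h + u)/(-2*h*u - 10*h + u^2 + 5*u)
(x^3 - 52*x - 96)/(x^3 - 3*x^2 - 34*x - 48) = (x + 6)/(x + 3)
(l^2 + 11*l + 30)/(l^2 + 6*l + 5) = (l + 6)/(l + 1)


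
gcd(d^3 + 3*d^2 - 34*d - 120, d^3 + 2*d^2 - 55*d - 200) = d + 5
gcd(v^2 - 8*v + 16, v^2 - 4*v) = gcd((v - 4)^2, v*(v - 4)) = v - 4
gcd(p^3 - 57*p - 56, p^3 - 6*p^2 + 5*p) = 1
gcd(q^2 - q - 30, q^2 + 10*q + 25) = q + 5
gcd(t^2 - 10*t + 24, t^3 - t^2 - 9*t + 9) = 1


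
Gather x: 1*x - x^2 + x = -x^2 + 2*x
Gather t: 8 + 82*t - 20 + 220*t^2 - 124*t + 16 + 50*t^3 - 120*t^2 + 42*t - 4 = 50*t^3 + 100*t^2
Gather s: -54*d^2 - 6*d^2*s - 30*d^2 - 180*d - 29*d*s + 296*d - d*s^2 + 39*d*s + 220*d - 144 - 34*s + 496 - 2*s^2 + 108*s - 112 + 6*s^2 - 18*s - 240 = -84*d^2 + 336*d + s^2*(4 - d) + s*(-6*d^2 + 10*d + 56)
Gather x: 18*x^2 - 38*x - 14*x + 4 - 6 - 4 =18*x^2 - 52*x - 6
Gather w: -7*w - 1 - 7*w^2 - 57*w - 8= -7*w^2 - 64*w - 9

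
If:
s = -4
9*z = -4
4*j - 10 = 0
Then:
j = 5/2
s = -4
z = -4/9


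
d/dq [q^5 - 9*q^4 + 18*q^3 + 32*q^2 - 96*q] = 5*q^4 - 36*q^3 + 54*q^2 + 64*q - 96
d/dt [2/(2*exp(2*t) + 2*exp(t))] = (-2*exp(t) - 1)*exp(-t)/(exp(t) + 1)^2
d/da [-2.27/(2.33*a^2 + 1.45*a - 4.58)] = (10.5782*a + 3.2915)/(2.33*a^2 + 1.45*a - 4.58)^2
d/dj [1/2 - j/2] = -1/2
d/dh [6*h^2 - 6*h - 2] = 12*h - 6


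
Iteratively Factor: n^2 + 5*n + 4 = (n + 4)*(n + 1)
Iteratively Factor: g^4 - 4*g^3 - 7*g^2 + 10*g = (g - 1)*(g^3 - 3*g^2 - 10*g) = (g - 1)*(g + 2)*(g^2 - 5*g) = (g - 5)*(g - 1)*(g + 2)*(g)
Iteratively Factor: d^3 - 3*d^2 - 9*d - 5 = (d + 1)*(d^2 - 4*d - 5) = (d - 5)*(d + 1)*(d + 1)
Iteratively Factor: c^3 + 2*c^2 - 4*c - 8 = (c - 2)*(c^2 + 4*c + 4) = (c - 2)*(c + 2)*(c + 2)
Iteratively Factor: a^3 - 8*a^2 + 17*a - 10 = (a - 2)*(a^2 - 6*a + 5) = (a - 5)*(a - 2)*(a - 1)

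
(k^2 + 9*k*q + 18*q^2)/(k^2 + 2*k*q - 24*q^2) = (-k - 3*q)/(-k + 4*q)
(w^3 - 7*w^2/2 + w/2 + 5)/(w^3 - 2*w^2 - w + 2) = (w - 5/2)/(w - 1)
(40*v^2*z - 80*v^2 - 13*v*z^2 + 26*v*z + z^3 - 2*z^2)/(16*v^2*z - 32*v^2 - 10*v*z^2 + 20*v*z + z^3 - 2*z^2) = (-5*v + z)/(-2*v + z)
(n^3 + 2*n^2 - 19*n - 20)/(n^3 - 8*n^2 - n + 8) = (n^2 + n - 20)/(n^2 - 9*n + 8)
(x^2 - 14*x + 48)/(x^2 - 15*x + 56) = (x - 6)/(x - 7)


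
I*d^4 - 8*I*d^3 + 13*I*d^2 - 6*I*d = d*(d - 6)*(d - 1)*(I*d - I)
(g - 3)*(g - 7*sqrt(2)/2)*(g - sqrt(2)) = g^3 - 9*sqrt(2)*g^2/2 - 3*g^2 + 7*g + 27*sqrt(2)*g/2 - 21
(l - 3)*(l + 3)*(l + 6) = l^3 + 6*l^2 - 9*l - 54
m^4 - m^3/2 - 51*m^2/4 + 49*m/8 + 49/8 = (m - 7/2)*(m - 1)*(m + 1/2)*(m + 7/2)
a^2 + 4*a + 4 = (a + 2)^2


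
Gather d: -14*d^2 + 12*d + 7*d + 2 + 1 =-14*d^2 + 19*d + 3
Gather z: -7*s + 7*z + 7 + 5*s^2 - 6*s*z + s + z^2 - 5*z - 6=5*s^2 - 6*s + z^2 + z*(2 - 6*s) + 1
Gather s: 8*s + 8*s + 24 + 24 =16*s + 48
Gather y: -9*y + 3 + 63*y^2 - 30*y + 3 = 63*y^2 - 39*y + 6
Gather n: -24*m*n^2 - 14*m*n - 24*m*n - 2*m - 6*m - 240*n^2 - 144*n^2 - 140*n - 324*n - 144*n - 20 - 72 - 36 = -8*m + n^2*(-24*m - 384) + n*(-38*m - 608) - 128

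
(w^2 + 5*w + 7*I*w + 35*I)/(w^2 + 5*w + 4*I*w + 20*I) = (w + 7*I)/(w + 4*I)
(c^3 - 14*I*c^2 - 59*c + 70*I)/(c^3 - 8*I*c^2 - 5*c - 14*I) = (c - 5*I)/(c + I)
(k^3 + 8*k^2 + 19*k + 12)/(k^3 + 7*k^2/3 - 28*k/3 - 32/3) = 3*(k + 3)/(3*k - 8)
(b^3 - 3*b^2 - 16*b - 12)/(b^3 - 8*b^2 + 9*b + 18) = (b + 2)/(b - 3)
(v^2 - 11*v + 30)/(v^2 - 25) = (v - 6)/(v + 5)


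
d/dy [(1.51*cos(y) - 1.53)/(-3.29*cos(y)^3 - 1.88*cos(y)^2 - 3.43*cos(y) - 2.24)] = (-9.9358*cos(y)^3 + 12.2623*cos(y)^2 + 5.7528*cos(y) + 8.6303)*sin(y)/(10.8241*cos(y)^6 + 12.3704*cos(y)^5 + 26.1038*cos(y)^4 + 27.636*cos(y)^3 + 20.1873*cos(y)^2 + 15.3664*cos(y) + 5.0176)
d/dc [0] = 0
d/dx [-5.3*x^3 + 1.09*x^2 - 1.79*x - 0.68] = -15.9*x^2 + 2.18*x - 1.79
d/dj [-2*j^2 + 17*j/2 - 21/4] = 17/2 - 4*j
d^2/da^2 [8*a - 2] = 0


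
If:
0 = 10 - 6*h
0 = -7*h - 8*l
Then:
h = 5/3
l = -35/24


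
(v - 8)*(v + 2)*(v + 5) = v^3 - v^2 - 46*v - 80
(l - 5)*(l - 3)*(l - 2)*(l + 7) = l^4 - 3*l^3 - 39*l^2 + 187*l - 210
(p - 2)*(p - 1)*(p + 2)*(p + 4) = p^4 + 3*p^3 - 8*p^2 - 12*p + 16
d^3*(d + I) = d^4 + I*d^3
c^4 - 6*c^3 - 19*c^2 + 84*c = c*(c - 7)*(c - 3)*(c + 4)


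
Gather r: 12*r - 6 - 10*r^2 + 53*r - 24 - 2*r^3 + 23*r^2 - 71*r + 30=-2*r^3 + 13*r^2 - 6*r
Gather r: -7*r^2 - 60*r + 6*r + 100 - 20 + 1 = -7*r^2 - 54*r + 81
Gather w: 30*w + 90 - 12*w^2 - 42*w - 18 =-12*w^2 - 12*w + 72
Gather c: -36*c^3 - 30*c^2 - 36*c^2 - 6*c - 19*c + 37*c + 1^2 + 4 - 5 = -36*c^3 - 66*c^2 + 12*c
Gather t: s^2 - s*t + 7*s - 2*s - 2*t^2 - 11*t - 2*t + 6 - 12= s^2 + 5*s - 2*t^2 + t*(-s - 13) - 6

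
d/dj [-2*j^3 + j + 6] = 1 - 6*j^2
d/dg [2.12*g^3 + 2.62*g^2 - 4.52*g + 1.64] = 6.36*g^2 + 5.24*g - 4.52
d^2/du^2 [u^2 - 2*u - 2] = 2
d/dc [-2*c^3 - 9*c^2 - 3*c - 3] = -6*c^2 - 18*c - 3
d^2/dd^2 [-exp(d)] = -exp(d)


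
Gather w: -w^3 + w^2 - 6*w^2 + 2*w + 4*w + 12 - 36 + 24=-w^3 - 5*w^2 + 6*w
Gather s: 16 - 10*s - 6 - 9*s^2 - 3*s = -9*s^2 - 13*s + 10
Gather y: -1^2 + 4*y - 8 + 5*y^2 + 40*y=5*y^2 + 44*y - 9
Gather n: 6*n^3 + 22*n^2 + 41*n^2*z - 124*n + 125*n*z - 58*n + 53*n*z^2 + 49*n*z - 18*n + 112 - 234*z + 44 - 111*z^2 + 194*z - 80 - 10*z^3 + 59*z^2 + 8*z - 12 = 6*n^3 + n^2*(41*z + 22) + n*(53*z^2 + 174*z - 200) - 10*z^3 - 52*z^2 - 32*z + 64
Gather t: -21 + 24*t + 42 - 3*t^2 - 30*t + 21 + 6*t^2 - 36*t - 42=3*t^2 - 42*t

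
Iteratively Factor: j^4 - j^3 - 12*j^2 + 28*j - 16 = (j + 4)*(j^3 - 5*j^2 + 8*j - 4) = (j - 1)*(j + 4)*(j^2 - 4*j + 4) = (j - 2)*(j - 1)*(j + 4)*(j - 2)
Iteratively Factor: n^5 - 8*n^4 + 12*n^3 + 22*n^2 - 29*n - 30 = (n + 1)*(n^4 - 9*n^3 + 21*n^2 + n - 30) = (n + 1)^2*(n^3 - 10*n^2 + 31*n - 30) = (n - 2)*(n + 1)^2*(n^2 - 8*n + 15) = (n - 3)*(n - 2)*(n + 1)^2*(n - 5)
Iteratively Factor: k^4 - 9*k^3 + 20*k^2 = (k - 4)*(k^3 - 5*k^2) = (k - 5)*(k - 4)*(k^2) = k*(k - 5)*(k - 4)*(k)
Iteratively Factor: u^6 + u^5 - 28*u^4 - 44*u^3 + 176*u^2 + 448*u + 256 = (u + 2)*(u^5 - u^4 - 26*u^3 + 8*u^2 + 160*u + 128) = (u - 4)*(u + 2)*(u^4 + 3*u^3 - 14*u^2 - 48*u - 32) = (u - 4)^2*(u + 2)*(u^3 + 7*u^2 + 14*u + 8) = (u - 4)^2*(u + 1)*(u + 2)*(u^2 + 6*u + 8) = (u - 4)^2*(u + 1)*(u + 2)^2*(u + 4)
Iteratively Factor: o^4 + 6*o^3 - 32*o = (o - 2)*(o^3 + 8*o^2 + 16*o) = o*(o - 2)*(o^2 + 8*o + 16) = o*(o - 2)*(o + 4)*(o + 4)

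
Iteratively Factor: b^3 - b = (b - 1)*(b^2 + b) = (b - 1)*(b + 1)*(b)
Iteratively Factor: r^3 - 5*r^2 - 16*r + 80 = (r + 4)*(r^2 - 9*r + 20) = (r - 5)*(r + 4)*(r - 4)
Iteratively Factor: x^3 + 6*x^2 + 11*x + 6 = (x + 3)*(x^2 + 3*x + 2) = (x + 2)*(x + 3)*(x + 1)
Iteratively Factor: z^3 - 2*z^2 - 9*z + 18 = (z - 2)*(z^2 - 9) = (z - 2)*(z + 3)*(z - 3)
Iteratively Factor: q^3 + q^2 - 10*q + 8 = (q - 1)*(q^2 + 2*q - 8) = (q - 1)*(q + 4)*(q - 2)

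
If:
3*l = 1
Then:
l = 1/3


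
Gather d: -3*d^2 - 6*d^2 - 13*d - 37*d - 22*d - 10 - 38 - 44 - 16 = -9*d^2 - 72*d - 108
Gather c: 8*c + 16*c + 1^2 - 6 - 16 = 24*c - 21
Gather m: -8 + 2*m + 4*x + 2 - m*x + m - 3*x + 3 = m*(3 - x) + x - 3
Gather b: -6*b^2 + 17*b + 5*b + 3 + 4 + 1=-6*b^2 + 22*b + 8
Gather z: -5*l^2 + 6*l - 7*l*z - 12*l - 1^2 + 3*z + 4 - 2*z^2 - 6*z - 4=-5*l^2 - 6*l - 2*z^2 + z*(-7*l - 3) - 1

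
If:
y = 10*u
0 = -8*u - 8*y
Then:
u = 0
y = 0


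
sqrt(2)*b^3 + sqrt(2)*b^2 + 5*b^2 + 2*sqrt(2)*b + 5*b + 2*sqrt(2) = (b + 1)*(b + 2*sqrt(2))*(sqrt(2)*b + 1)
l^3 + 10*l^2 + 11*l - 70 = (l - 2)*(l + 5)*(l + 7)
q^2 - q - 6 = (q - 3)*(q + 2)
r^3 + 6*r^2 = r^2*(r + 6)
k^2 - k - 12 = (k - 4)*(k + 3)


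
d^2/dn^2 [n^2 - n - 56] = 2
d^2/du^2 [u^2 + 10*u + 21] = 2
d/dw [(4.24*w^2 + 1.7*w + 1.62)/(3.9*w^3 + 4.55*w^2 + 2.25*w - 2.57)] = (-16.536*w^4 - 13.26*w^3 - 17.149*w^2 - 36.5356*w - 8.014)/(15.21*w^6 + 35.49*w^5 + 38.2525*w^4 + 0.428999999999998*w^3 - 18.3245*w^2 - 11.565*w + 6.6049)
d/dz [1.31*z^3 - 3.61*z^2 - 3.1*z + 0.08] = 3.93*z^2 - 7.22*z - 3.1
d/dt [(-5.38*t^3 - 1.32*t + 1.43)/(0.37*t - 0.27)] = (-3.9812*t^3 + 4.3578*t^2 - 0.1727)/(0.1369*t^2 - 0.1998*t + 0.0729)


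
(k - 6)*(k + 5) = k^2 - k - 30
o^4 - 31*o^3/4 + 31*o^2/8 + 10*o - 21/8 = (o - 7)*(o - 3/2)*(o - 1/4)*(o + 1)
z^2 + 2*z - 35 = (z - 5)*(z + 7)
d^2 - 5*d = d*(d - 5)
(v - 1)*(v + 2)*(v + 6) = v^3 + 7*v^2 + 4*v - 12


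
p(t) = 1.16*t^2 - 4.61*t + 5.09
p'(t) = 2.32*t - 4.61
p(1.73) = 0.59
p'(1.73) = -0.60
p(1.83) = 0.54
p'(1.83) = -0.36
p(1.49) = 0.80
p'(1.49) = -1.15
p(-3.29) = 32.81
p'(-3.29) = -12.24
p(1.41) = 0.90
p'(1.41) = -1.34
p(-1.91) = 18.13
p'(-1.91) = -9.04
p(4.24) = 6.40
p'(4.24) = 5.23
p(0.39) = 3.47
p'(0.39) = -3.71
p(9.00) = 57.56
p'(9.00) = 16.27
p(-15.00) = 335.24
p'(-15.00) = -39.41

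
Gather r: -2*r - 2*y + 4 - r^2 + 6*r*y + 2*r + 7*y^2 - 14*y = -r^2 + 6*r*y + 7*y^2 - 16*y + 4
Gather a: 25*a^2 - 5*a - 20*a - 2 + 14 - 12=25*a^2 - 25*a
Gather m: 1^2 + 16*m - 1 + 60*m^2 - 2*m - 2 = 60*m^2 + 14*m - 2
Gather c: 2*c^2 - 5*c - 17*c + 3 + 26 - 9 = 2*c^2 - 22*c + 20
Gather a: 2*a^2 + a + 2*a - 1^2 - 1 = 2*a^2 + 3*a - 2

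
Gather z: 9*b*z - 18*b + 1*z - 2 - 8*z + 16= -18*b + z*(9*b - 7) + 14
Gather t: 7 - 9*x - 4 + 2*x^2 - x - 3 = 2*x^2 - 10*x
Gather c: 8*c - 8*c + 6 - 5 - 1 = 0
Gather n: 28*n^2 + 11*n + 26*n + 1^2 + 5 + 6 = 28*n^2 + 37*n + 12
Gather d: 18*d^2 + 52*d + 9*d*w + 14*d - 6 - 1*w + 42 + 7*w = 18*d^2 + d*(9*w + 66) + 6*w + 36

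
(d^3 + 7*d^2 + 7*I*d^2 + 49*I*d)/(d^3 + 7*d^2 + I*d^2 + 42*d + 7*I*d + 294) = d/(d - 6*I)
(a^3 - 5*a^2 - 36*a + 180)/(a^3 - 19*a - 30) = (a^2 - 36)/(a^2 + 5*a + 6)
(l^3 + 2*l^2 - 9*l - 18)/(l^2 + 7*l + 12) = (l^2 - l - 6)/(l + 4)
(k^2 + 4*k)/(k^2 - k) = (k + 4)/(k - 1)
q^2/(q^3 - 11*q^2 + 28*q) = q/(q^2 - 11*q + 28)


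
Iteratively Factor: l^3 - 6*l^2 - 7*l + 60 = (l + 3)*(l^2 - 9*l + 20) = (l - 4)*(l + 3)*(l - 5)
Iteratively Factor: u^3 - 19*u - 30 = (u - 5)*(u^2 + 5*u + 6) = (u - 5)*(u + 2)*(u + 3)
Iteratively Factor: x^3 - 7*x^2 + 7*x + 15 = (x - 5)*(x^2 - 2*x - 3) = (x - 5)*(x + 1)*(x - 3)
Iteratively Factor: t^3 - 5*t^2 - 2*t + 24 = (t - 3)*(t^2 - 2*t - 8) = (t - 4)*(t - 3)*(t + 2)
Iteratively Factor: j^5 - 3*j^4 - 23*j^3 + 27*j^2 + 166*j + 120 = (j - 5)*(j^4 + 2*j^3 - 13*j^2 - 38*j - 24) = (j - 5)*(j + 1)*(j^3 + j^2 - 14*j - 24) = (j - 5)*(j + 1)*(j + 2)*(j^2 - j - 12) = (j - 5)*(j - 4)*(j + 1)*(j + 2)*(j + 3)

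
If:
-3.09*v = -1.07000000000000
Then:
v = 0.35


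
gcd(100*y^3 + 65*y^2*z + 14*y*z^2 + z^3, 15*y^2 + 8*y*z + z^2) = 5*y + z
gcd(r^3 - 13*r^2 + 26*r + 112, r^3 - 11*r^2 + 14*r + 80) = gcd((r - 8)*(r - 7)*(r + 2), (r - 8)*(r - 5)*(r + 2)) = r^2 - 6*r - 16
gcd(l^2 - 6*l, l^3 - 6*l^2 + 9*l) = l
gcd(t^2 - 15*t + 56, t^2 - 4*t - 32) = t - 8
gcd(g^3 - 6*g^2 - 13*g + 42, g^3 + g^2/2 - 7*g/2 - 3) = g - 2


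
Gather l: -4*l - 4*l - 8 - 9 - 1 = -8*l - 18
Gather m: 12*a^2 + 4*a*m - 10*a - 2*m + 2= 12*a^2 - 10*a + m*(4*a - 2) + 2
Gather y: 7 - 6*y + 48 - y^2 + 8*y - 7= -y^2 + 2*y + 48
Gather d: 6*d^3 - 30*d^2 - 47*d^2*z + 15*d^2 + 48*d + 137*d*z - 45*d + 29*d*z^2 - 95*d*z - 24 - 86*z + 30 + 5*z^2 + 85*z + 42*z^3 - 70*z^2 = 6*d^3 + d^2*(-47*z - 15) + d*(29*z^2 + 42*z + 3) + 42*z^3 - 65*z^2 - z + 6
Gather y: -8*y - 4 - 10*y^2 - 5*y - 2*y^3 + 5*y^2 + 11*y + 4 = -2*y^3 - 5*y^2 - 2*y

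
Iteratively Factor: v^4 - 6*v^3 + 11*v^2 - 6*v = (v - 2)*(v^3 - 4*v^2 + 3*v) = v*(v - 2)*(v^2 - 4*v + 3) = v*(v - 2)*(v - 1)*(v - 3)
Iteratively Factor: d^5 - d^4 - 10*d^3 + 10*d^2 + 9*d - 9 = (d - 1)*(d^4 - 10*d^2 + 9) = (d - 3)*(d - 1)*(d^3 + 3*d^2 - d - 3) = (d - 3)*(d - 1)^2*(d^2 + 4*d + 3) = (d - 3)*(d - 1)^2*(d + 3)*(d + 1)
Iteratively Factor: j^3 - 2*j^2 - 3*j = (j)*(j^2 - 2*j - 3) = j*(j + 1)*(j - 3)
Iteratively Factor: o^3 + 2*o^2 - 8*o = (o - 2)*(o^2 + 4*o) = (o - 2)*(o + 4)*(o)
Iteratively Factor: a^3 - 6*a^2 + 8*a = (a)*(a^2 - 6*a + 8) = a*(a - 2)*(a - 4)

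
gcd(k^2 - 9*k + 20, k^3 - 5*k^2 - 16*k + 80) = k^2 - 9*k + 20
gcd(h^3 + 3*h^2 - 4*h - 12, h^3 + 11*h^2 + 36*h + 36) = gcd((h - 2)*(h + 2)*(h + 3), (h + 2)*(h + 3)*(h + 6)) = h^2 + 5*h + 6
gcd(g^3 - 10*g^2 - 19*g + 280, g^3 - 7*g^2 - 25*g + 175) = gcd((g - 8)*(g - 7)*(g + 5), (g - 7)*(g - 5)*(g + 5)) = g^2 - 2*g - 35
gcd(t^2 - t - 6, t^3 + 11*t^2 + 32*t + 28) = t + 2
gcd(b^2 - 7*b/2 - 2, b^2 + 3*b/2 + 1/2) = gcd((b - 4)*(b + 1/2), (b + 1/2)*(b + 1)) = b + 1/2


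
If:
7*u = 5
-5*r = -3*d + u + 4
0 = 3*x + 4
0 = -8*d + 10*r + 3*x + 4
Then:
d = -33/7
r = -132/35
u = 5/7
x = -4/3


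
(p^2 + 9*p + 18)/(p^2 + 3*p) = (p + 6)/p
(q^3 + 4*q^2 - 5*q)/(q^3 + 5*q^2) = (q - 1)/q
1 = 1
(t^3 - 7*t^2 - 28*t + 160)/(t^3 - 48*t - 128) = (t^2 + t - 20)/(t^2 + 8*t + 16)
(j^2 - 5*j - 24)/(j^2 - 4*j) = (j^2 - 5*j - 24)/(j*(j - 4))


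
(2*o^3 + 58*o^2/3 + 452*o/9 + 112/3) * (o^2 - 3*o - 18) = 2*o^5 + 40*o^4/3 - 394*o^3/9 - 1384*o^2/3 - 1016*o - 672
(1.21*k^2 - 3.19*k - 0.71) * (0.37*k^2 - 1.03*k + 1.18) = 0.4477*k^4 - 2.4266*k^3 + 4.4508*k^2 - 3.0329*k - 0.8378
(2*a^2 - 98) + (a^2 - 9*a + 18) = 3*a^2 - 9*a - 80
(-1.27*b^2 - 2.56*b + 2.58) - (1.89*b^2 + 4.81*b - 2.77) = -3.16*b^2 - 7.37*b + 5.35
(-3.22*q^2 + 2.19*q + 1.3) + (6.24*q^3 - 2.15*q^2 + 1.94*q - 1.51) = 6.24*q^3 - 5.37*q^2 + 4.13*q - 0.21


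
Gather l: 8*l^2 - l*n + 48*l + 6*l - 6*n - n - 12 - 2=8*l^2 + l*(54 - n) - 7*n - 14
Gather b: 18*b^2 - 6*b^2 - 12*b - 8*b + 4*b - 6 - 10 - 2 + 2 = 12*b^2 - 16*b - 16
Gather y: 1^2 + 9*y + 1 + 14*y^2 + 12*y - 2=14*y^2 + 21*y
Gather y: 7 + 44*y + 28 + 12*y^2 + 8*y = 12*y^2 + 52*y + 35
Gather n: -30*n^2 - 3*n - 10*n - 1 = -30*n^2 - 13*n - 1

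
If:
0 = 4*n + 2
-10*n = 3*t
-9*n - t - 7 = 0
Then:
No Solution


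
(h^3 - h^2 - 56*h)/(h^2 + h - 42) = h*(h - 8)/(h - 6)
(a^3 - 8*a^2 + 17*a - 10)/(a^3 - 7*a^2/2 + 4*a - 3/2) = 2*(a^2 - 7*a + 10)/(2*a^2 - 5*a + 3)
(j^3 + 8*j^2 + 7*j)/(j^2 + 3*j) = (j^2 + 8*j + 7)/(j + 3)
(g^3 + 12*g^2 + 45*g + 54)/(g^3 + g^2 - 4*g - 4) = (g^3 + 12*g^2 + 45*g + 54)/(g^3 + g^2 - 4*g - 4)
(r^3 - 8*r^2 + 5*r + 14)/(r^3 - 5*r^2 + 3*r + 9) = (r^2 - 9*r + 14)/(r^2 - 6*r + 9)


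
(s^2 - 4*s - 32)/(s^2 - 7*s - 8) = (s + 4)/(s + 1)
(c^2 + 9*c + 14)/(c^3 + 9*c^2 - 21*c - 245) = (c + 2)/(c^2 + 2*c - 35)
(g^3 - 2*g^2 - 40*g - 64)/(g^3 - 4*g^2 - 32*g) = (g + 2)/g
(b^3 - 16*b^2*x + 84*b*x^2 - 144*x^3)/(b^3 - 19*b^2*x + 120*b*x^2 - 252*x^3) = (-b + 4*x)/(-b + 7*x)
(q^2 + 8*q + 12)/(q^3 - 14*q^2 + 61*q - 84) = (q^2 + 8*q + 12)/(q^3 - 14*q^2 + 61*q - 84)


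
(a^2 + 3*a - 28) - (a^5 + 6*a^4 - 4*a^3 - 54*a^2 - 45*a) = -a^5 - 6*a^4 + 4*a^3 + 55*a^2 + 48*a - 28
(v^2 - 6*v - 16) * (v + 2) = v^3 - 4*v^2 - 28*v - 32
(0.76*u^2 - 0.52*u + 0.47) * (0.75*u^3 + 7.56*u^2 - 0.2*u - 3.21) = 0.57*u^5 + 5.3556*u^4 - 3.7307*u^3 + 1.2176*u^2 + 1.5752*u - 1.5087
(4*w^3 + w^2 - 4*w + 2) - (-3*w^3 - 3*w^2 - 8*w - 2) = 7*w^3 + 4*w^2 + 4*w + 4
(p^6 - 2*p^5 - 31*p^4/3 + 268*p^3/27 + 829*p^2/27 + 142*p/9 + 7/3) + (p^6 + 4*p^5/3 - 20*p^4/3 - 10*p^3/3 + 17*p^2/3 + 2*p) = 2*p^6 - 2*p^5/3 - 17*p^4 + 178*p^3/27 + 982*p^2/27 + 160*p/9 + 7/3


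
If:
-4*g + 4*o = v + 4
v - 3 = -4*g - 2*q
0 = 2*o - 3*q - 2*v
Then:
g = 5/16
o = v/4 + 21/16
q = 7/8 - v/2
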